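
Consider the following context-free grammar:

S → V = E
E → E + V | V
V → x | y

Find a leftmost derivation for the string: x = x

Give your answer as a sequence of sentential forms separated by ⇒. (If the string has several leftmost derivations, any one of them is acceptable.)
Start with S.
Step 1: the leftmost non-terminal is S; apply S → V = E:  V = E
Step 2: the leftmost non-terminal is V; apply V → x:  x = E
Step 3: the leftmost non-terminal is E; apply E → V:  x = V
Step 4: the leftmost non-terminal is V; apply V → x:  x = x

Final answer: S ⇒ V = E ⇒ x = E ⇒ x = V ⇒ x = x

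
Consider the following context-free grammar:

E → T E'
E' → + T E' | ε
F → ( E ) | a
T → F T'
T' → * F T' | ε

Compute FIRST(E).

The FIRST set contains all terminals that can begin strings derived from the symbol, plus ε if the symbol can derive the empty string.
FIRST(F): F → ( E ) contributes '(' and F → a contributes 'a', so FIRST(F) = {(, a}. F is not nullable.
FIRST(T): T → F T' begins with F, and F is not nullable, so FIRST(T) = FIRST(F) = {(, a}.
FIRST(E): E → T E' begins with T, and T is not nullable, so FIRST(E) = FIRST(T) = {(, a}.

Final answer: {(, a}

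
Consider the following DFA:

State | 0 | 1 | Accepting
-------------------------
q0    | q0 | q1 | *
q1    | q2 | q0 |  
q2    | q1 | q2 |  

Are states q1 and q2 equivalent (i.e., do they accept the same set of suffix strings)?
Try the suffix "1".
From q1: q1 → q0 — accepting.
From q2: q2 → q2 — not accepting.
The two states disagree on this suffix, so they are not equivalent.

Final answer: No. Distinguishing string: "1" - accepted from q1 but not from q2.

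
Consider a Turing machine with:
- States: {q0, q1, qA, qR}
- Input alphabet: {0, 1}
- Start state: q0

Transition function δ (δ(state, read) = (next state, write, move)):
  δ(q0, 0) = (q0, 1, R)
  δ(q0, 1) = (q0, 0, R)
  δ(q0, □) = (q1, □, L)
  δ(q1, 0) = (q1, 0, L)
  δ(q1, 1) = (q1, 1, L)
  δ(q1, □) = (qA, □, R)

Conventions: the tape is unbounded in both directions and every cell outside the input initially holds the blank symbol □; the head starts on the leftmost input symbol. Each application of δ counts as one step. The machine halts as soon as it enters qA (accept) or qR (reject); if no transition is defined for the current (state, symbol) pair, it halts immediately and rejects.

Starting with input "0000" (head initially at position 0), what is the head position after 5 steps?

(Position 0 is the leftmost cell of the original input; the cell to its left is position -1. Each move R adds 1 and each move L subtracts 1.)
Step 0: [q0]0000 (head at position 0)
Step 1: δ(q0, 0) = (q0, 1, R)  ⊢  1[q0]000 (head at position 1)
Step 2: δ(q0, 0) = (q0, 1, R)  ⊢  11[q0]00 (head at position 2)
Step 3: δ(q0, 0) = (q0, 1, R)  ⊢  111[q0]0 (head at position 3)
Step 4: δ(q0, 0) = (q0, 1, R)  ⊢  1111[q0]□ (head at position 4)
Step 5: δ(q0, □) = (q1, □, L)  ⊢  111[q1]1□ (head at position 3)
Head position after 5 steps: 3

Final answer: Position 3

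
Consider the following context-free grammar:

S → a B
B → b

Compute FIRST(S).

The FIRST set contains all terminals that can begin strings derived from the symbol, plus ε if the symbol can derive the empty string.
S has the single production S → a B, whose right-hand side begins with the terminal a. So FIRST(S) = {a}.

Final answer: {a}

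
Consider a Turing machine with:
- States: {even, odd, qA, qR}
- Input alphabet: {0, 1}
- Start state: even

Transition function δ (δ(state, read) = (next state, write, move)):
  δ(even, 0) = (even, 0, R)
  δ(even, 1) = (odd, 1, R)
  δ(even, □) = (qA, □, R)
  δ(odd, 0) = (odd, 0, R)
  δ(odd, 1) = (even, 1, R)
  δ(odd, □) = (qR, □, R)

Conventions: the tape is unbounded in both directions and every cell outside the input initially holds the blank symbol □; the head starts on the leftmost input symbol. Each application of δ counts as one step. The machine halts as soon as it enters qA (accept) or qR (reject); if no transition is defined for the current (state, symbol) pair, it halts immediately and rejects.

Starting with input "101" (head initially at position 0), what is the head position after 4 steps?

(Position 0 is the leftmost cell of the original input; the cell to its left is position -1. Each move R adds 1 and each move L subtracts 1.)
Step 0: [even]101 (head at position 0)
Step 1: δ(even, 1) = (odd, 1, R)  ⊢  1[odd]01 (head at position 1)
Step 2: δ(odd, 0) = (odd, 0, R)  ⊢  10[odd]1 (head at position 2)
Step 3: δ(odd, 1) = (even, 1, R)  ⊢  101[even]□ (head at position 3)
Step 4: δ(even, □) = (qA, □, R)  ⊢  101□[qA]□ (head at position 4)
Head position after 4 steps: 4

Final answer: Position 4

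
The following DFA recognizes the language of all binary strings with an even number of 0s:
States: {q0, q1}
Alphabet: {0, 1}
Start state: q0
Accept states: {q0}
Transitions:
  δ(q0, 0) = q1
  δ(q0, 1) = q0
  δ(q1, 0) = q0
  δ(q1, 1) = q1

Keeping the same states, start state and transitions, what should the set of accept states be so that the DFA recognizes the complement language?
The DFA is complete (every state has a transition on every symbol), so the complement
is recognized by the same DFA with accepting and non-accepting states swapped.
Original accept states: {q0}
Complement accept states = All states - Original accept states
= {q0, q1} - {q0}
= {q1}
Complement language: strings with an ODD number of 0s

Final answer: {q1}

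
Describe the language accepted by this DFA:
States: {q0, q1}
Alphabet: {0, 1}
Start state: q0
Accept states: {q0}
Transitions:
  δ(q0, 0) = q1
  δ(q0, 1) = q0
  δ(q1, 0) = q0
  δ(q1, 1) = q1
Analyzing the DFA structure:
Start state: q0
Accept states: {q0}
Interpreting what each state remembers (checking against the transitions):
  q0: an even number of 0s has been read so far
  q1: an odd number of 0s has been read so far
  δ(q0, 0): in q0 (an even number of 0s has been read so far), after reading 0 we have: an odd number of 0s has been read so far → q1
  δ(q0, 1): in q0 (an even number of 0s has been read so far), after reading 1 we have: an even number of 0s has been read so far → q0
  δ(q1, 0): in q1 (an odd number of 0s has been read so far), after reading 0 we have: an even number of 0s has been read so far → q0
  δ(q1, 1): in q1 (an odd number of 0s has been read so far), after reading 1 we have: an odd number of 0s has been read so far → q1
A string is accepted iff it ends in {q0}, i.e. an even number of 0s has been read so far.
Language: All binary strings with an even number of 0s

Final answer: All binary strings with an even number of 0s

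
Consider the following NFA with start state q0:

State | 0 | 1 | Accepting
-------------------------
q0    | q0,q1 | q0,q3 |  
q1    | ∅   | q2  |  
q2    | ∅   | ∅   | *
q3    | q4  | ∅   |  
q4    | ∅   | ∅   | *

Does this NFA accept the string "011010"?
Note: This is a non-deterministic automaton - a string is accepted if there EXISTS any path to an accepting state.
Track the set of states the NFA could be in: start {q0}
Read '0': {q0} → {q0, q1}
Read '1': {q0, q1} → {q0, q2, q3}
Read '1': {q0, q2, q3} → {q0, q3}
Read '0': {q0, q3} → {q0, q1, q4}
Read '1': {q0, q1, q4} → {q0, q2, q3}
Read '0': {q0, q2, q3} → {q0, q1, q4}
Final set {q0, q1, q4} contains accepting state(s) {q4} → accepted.

Final answer: Yes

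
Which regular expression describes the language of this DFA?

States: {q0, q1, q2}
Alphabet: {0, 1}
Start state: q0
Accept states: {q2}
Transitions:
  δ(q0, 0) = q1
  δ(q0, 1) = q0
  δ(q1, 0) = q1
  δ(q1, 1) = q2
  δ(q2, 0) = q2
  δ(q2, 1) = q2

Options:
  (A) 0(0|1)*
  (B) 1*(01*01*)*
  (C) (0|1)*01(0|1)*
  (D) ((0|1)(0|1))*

Testing sample strings against the DFA:
  '101' -> accepted
  '11' -> rejected
  '010' -> accepted
  '011' -> accepted
Checking each option for a counterexample:
  (A) 0(0|1)*: '0' is rejected by the DFA but matches the regex → eliminated
  (B) 1*(01*01*)*: ε is rejected by the DFA but matches the regex → eliminated
  (C) (0|1)*01(0|1)*: agrees with the DFA on all strings of length ≤ 4
  (D) ((0|1)(0|1))*: ε is rejected by the DFA but matches the regex → eliminated
Only (C) (0|1)*01(0|1)* is consistent with the DFA.

Final answer: (C) (0|1)*01(0|1)*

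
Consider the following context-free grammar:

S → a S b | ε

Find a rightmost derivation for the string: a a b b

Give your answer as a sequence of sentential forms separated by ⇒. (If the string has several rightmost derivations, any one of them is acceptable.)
Start with S.
Step 1: the rightmost non-terminal is S; apply S → a S b:  a S b
Step 2: the rightmost non-terminal is S; apply S → a S b:  a a S b b
Step 3: the rightmost non-terminal is S; apply S → ε:  a a b b

Final answer: S ⇒ a S b ⇒ a a S b b ⇒ a a b b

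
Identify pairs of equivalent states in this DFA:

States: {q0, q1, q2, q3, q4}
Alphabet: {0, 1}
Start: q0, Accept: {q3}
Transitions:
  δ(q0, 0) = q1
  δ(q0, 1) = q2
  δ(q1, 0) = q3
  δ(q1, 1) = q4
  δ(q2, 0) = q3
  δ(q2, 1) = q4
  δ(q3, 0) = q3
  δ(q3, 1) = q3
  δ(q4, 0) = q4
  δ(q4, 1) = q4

Using the table-filling algorithm:
Round 0 – mark pairs where exactly one state is accepting: (q0,q3), (q1,q3), (q2,q3), (q3,q4)
Round 1 – newly marked: (q0,q1) [on 0: q1 vs q3, already marked]; (q0,q2) [on 0: q1 vs q3, already marked]; (q1,q4) [on 0: q3 vs q4, already marked]; (q2,q4) [on 0: q3 vs q4, already marked]
Round 2 – newly marked: (q0,q4) [on 0: q1 vs q4, already marked]
No further pairs can be marked.
(q1, q2) unmarked: δ(q1,0)=q3, δ(q2,0)=q3; δ(q1,1)=q4, δ(q2,1)=q4 → equivalent
Equivalent pairs: (q1, q2)

Final answer: Equivalent pairs: (q1, q2)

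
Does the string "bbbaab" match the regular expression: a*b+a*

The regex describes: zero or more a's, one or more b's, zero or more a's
No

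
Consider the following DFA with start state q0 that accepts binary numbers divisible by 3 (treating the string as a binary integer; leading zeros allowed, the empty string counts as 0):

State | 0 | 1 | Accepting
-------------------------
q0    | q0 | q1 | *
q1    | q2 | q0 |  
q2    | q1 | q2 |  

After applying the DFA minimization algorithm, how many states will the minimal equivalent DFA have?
All 3 states are reachable from q0, so none can be removed as unreachable.
Table-filling: first mark every (accepting, non-accepting) pair as distinguishable (accepting: {q0}; non-accepting: {q1, q2}).
Round 1: (q1, q2) on '1' go to q0 and q2, already distinguishable → mark.
Every pair of states is distinguishable, so the DFA is already minimal.
Equivalence classes: {q0}, {q1}, {q2} → 3 states.

Final answer: 3 states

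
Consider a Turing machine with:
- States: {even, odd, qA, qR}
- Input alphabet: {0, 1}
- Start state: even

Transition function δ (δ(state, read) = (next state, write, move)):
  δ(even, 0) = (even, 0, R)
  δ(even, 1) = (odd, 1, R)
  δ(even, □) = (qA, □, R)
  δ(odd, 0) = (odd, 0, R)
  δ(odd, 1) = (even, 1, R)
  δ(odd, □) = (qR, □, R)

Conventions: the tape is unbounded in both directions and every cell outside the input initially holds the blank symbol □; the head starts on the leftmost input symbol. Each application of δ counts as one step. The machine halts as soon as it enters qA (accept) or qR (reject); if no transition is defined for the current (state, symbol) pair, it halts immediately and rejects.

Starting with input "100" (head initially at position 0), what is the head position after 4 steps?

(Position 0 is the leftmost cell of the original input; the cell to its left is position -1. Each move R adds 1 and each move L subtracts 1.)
Step 0: [even]100 (head at position 0)
Step 1: δ(even, 1) = (odd, 1, R)  ⊢  1[odd]00 (head at position 1)
Step 2: δ(odd, 0) = (odd, 0, R)  ⊢  10[odd]0 (head at position 2)
Step 3: δ(odd, 0) = (odd, 0, R)  ⊢  100[odd]□ (head at position 3)
Step 4: δ(odd, □) = (qR, □, R)  ⊢  100□[qR]□ (head at position 4)
Head position after 4 steps: 4

Final answer: Position 4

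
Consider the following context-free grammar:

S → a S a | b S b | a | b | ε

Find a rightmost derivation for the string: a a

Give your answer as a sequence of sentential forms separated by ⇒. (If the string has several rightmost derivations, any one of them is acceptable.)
Start with S.
Step 1: the rightmost non-terminal is S; apply S → a S a:  a S a
Step 2: the rightmost non-terminal is S; apply S → ε:  a a

Final answer: S ⇒ a S a ⇒ a a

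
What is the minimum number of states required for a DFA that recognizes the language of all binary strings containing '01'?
Language: binary strings containing '01'
Lower bound (Myhill–Nerode): the prefixes ε, 0, 01 are pairwise distinguishable:
  ε vs 01: suffix ε distinguishes them (ε is rejected, 01 is accepted)
  0 vs 01: suffix ε distinguishes them (0 is rejected, 01 is accepted)
  ε vs 0: suffix 1 distinguishes them (ε·1 = 1 is rejected, 0·1 = 01 is accepted)
So any DFA needs at least 3 states.
Upper bound: a DFA with 3 states exists (one state per class above: 'no progress', 'last symbol 0', and 'seen 01' (accepting sink)).
Minimum states: 3

Final answer: 3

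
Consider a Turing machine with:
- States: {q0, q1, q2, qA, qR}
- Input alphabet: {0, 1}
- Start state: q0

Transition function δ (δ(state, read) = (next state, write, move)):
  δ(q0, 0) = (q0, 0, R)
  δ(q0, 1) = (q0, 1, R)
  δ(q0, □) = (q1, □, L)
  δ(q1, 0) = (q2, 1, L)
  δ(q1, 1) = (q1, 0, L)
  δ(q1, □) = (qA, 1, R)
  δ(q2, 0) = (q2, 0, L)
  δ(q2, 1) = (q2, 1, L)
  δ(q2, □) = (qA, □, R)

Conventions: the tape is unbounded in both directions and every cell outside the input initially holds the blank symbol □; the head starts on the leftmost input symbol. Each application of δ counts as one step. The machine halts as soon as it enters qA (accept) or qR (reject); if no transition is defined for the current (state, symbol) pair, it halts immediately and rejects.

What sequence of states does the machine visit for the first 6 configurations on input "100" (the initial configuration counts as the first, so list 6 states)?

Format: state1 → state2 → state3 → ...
Step 0: [q0]100 (head at position 0)
Step 1: δ(q0, 1) = (q0, 1, R)  ⊢  1[q0]00 (head at position 1)
Step 2: δ(q0, 0) = (q0, 0, R)  ⊢  10[q0]0 (head at position 2)
Step 3: δ(q0, 0) = (q0, 0, R)  ⊢  100[q0]□ (head at position 3)
Step 4: δ(q0, □) = (q1, □, L)  ⊢  10[q1]0□ (head at position 2)
Step 5: δ(q1, 0) = (q2, 1, L)  ⊢  1[q2]01□ (head at position 1)
Reading off the states of these 6 configurations: q0 → q0 → q0 → q0 → q1 → q2

Final answer: q0 → q0 → q0 → q0 → q1 → q2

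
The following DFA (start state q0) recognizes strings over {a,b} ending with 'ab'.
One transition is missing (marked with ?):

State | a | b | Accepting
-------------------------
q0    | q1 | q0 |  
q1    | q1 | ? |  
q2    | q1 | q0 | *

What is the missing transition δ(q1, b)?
q2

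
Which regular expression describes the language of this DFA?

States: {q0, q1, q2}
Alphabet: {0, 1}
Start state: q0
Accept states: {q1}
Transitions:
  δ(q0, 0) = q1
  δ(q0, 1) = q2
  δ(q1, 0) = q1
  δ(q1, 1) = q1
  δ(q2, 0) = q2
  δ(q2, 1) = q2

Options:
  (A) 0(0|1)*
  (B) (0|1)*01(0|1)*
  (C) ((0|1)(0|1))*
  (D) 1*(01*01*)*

Testing sample strings against the DFA:
  '01000' -> accepted
  '0001' -> accepted
  '000' -> accepted
  '110' -> rejected
Checking each option for a counterexample:
  (A) 0(0|1)*: agrees with the DFA on all strings of length ≤ 4
  (B) (0|1)*01(0|1)*: '0' is accepted by the DFA but does not match the regex → eliminated
  (C) ((0|1)(0|1))*: ε is rejected by the DFA but matches the regex → eliminated
  (D) 1*(01*01*)*: ε is rejected by the DFA but matches the regex → eliminated
Only (A) 0(0|1)* is consistent with the DFA.

Final answer: (A) 0(0|1)*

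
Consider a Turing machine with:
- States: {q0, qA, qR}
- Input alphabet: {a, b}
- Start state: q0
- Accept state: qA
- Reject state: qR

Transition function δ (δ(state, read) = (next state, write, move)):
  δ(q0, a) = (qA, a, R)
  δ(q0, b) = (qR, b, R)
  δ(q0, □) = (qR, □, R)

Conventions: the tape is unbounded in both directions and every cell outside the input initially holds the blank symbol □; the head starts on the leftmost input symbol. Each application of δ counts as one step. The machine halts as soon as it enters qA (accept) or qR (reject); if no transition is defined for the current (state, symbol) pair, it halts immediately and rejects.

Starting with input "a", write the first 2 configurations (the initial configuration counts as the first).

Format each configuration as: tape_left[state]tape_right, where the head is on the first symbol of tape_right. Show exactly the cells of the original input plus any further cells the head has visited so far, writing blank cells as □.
Step 0: [q0]a (head at position 0)
Step 1: δ(q0, a) = (qA, a, R)  ⊢  a[qA]□ (head at position 1)

Final answer: [q0]a ⊢ a[qA]□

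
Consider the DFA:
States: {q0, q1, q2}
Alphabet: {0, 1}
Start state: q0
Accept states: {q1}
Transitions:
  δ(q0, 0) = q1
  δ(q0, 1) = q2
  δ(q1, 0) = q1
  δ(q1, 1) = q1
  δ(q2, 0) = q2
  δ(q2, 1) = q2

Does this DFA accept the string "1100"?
Processing string "1100":
  q0 --1--> q2
  q2 --1--> q2
  q2 --0--> q2
  q2 --0--> q2
Final state: q2
Accept states: {q1}
q2 is not an accept state, so the string is rejected.

Final answer: No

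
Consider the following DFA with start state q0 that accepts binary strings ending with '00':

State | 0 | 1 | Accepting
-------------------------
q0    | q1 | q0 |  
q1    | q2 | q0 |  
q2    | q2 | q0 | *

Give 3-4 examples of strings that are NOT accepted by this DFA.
Any strings that end in a non-accepting state work; for example:
"011": q0 → q1 → q0 → q0; q0 is not accepting → rejected
"0001": q0 → q1 → q2 → q2 → q0; q0 is not accepting → rejected
"0010": q0 → q1 → q2 → q0 → q1; q1 is not accepting → rejected
"1011": q0 → q0 → q1 → q0 → q0; q0 is not accepting → rejected

Final answer: "011", "0001", "0010", "1011"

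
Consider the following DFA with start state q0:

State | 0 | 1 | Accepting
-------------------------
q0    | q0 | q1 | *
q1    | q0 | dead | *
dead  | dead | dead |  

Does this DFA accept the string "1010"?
Start in q0.
Read '1': q0 → q1
Read '0': q1 → q0
Read '1': q0 → q1
Read '0': q1 → q0
Final state q0 is accepting, so the string is accepted.

Final answer: Yes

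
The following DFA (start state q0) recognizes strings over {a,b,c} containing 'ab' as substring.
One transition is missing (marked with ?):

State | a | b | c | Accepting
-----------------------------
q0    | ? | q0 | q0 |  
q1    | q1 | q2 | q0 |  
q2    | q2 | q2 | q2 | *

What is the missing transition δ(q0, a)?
q1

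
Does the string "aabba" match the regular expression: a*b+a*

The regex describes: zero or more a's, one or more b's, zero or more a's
Yes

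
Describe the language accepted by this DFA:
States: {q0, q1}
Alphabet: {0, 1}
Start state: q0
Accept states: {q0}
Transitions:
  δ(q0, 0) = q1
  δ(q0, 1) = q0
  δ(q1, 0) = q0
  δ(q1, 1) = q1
Analyzing the DFA structure:
Start state: q0
Accept states: {q0}
Interpreting what each state remembers (checking against the transitions):
  q0: an even number of 0s has been read so far
  q1: an odd number of 0s has been read so far
  δ(q0, 0): in q0 (an even number of 0s has been read so far), after reading 0 we have: an odd number of 0s has been read so far → q1
  δ(q0, 1): in q0 (an even number of 0s has been read so far), after reading 1 we have: an even number of 0s has been read so far → q0
  δ(q1, 0): in q1 (an odd number of 0s has been read so far), after reading 0 we have: an even number of 0s has been read so far → q0
  δ(q1, 1): in q1 (an odd number of 0s has been read so far), after reading 1 we have: an odd number of 0s has been read so far → q1
A string is accepted iff it ends in {q0}, i.e. an even number of 0s has been read so far.
Language: All binary strings with an even number of 0s

Final answer: All binary strings with an even number of 0s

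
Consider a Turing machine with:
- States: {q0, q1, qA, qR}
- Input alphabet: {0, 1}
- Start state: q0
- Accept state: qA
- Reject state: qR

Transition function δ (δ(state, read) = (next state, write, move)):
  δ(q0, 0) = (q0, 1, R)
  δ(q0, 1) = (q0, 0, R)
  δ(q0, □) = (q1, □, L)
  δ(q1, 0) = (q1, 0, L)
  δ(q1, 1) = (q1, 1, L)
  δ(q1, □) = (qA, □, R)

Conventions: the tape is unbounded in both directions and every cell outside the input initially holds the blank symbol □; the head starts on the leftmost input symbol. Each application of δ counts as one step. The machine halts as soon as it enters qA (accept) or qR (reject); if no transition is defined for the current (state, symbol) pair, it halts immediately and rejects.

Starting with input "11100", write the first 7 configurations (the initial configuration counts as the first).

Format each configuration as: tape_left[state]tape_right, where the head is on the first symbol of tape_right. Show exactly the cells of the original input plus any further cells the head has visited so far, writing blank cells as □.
Step 0: [q0]11100 (head at position 0)
Step 1: δ(q0, 1) = (q0, 0, R)  ⊢  0[q0]1100 (head at position 1)
Step 2: δ(q0, 1) = (q0, 0, R)  ⊢  00[q0]100 (head at position 2)
Step 3: δ(q0, 1) = (q0, 0, R)  ⊢  000[q0]00 (head at position 3)
Step 4: δ(q0, 0) = (q0, 1, R)  ⊢  0001[q0]0 (head at position 4)
Step 5: δ(q0, 0) = (q0, 1, R)  ⊢  00011[q0]□ (head at position 5)
Step 6: δ(q0, □) = (q1, □, L)  ⊢  0001[q1]1□ (head at position 4)

Final answer: [q0]11100 ⊢ 0[q0]1100 ⊢ 00[q0]100 ⊢ 000[q0]00 ⊢ 0001[q0]0 ⊢ 00011[q0]□ ⊢ 0001[q1]1□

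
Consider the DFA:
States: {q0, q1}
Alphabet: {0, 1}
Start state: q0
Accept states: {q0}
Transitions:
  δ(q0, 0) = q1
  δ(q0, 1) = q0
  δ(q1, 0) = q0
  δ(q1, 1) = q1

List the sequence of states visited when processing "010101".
Starting at q0
Read '0': q0 -> q1
Read '1': q1 -> q1
Read '0': q1 -> q0
Read '1': q0 -> q0
Read '0': q0 -> q1
Read '1': q1 -> q1

Final answer: q0 -> q1 -> q1 -> q0 -> q0 -> q1 -> q1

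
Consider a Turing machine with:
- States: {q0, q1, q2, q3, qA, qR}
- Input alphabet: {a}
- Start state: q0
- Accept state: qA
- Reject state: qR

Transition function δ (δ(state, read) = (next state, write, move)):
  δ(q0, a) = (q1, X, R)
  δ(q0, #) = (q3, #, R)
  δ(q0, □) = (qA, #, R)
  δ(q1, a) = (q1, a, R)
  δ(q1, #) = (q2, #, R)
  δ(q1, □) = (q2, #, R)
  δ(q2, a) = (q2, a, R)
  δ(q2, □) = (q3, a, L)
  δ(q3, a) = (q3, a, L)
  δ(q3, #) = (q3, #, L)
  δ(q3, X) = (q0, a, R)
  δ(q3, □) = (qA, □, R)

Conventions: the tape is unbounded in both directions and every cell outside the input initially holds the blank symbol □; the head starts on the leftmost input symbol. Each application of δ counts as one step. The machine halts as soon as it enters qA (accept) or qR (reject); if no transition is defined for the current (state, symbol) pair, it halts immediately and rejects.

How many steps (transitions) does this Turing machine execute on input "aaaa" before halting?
Trace (configuration after each step, as tape_left[state]tape_right with head position):
Step 0: [q0]aaaa (head at position 0)
Step 1: X[q1]aaa (head 1)
Step 2: Xa[q1]aa (head 2)
Step 3: Xaa[q1]a (head 3)
Step 4: Xaaa[q1]□ (head 4)
Step 5: Xaaa#[q2]□ (head 5)
Step 6: Xaaa[q3]#a (head 4)
Step 7: Xaa[q3]a#a (head 3)
Step 8: Xa[q3]aa#a (head 2)
Step 9: X[q3]aaa#a (head 1)
Step 10: [q3]Xaaa#a (head 0)
Step 11: a[q0]aaa#a (head 1)
Step 12: aX[q1]aa#a (head 2)
Step 13: aXa[q1]a#a (head 3)
Step 14: aXaa[q1]#a (head 4)
Step 15: aXaa#[q2]a (head 5)
Step 16: aXaa#a[q2]□ (head 6)
Step 17: aXaa#[q3]aa (head 5)
Step 18: aXaa[q3]#aa (head 4)
Step 19: aXa[q3]a#aa (head 3)
Step 20: aX[q3]aa#aa (head 2)
Step 21: a[q3]Xaa#aa (head 1)
Step 22: aa[q0]aa#aa (head 2)
Step 23: aaX[q1]a#aa (head 3)
Step 24: aaXa[q1]#aa (head 4)
Step 25: aaXa#[q2]aa (head 5)
Step 26: aaXa#a[q2]a (head 6)
Step 27: aaXa#aa[q2]□ (head 7)
Step 28: aaXa#a[q3]aa (head 6)
Step 29: aaXa#[q3]aaa (head 5)
Step 30: aaXa[q3]#aaa (head 4)
Step 31: aaX[q3]a#aaa (head 3)
Step 32: aa[q3]Xa#aaa (head 2)
Step 33: aaa[q0]a#aaa (head 3)
Step 34: aaaX[q1]#aaa (head 4)
Step 35: aaaX#[q2]aaa (head 5)
Step 36: aaaX#a[q2]aa (head 6)
Step 37: aaaX#aa[q2]a (head 7)
Step 38: aaaX#aaa[q2]□ (head 8)
Step 39: aaaX#aa[q3]aa (head 7)
Step 40: aaaX#a[q3]aaa (head 6)
Step 41: aaaX#[q3]aaaa (head 5)
Step 42: aaaX[q3]#aaaa (head 4)
Step 43: aaa[q3]X#aaaa (head 3)
Step 44: aaaa[q0]#aaaa (head 4)
Step 45: aaaa#[q3]aaaa (head 5)
Step 46: aaaa[q3]#aaaa (head 4)
Step 47: aaa[q3]a#aaaa (head 3)
Step 48: aa[q3]aa#aaaa (head 2)
Step 49: a[q3]aaa#aaaa (head 1)
Step 50: [q3]aaaa#aaaa (head 0)
Step 51: [q3]□aaaa#aaaa (head -1)
Step 52: □[qA]aaaa#aaaa (head 0)
The machine is in qA, so it halts and accepts.
Number of transitions executed: 52.

Final answer: 52 steps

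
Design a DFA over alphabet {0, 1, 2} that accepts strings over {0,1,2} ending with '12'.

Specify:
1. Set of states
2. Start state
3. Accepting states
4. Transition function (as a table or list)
One valid DFA (any DFA recognizing the same language is acceptable):
States: {q0, q1, q2}
Start: q0
Accepting: {q2}
Transitions (accepting states marked with *):
State | 0 | 1 | 2 | Accepting
-----------------------------
q0    | q0 | q1 | q0 |  
q1    | q0 | q1 | q2 |  
q2    | q0 | q1 | q0 | *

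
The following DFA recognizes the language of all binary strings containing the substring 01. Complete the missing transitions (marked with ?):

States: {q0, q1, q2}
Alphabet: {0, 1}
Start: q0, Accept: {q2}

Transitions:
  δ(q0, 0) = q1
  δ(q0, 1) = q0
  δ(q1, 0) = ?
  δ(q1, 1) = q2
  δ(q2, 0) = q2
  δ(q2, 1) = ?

What each state remembers (consistent with the given transitions and accept states):
  q0: 01 not seen yet and the last symbol was not 0
  q1: 01 not seen yet and the last symbol was 0
  q2: the substring 01 has already been seen
Filling in the missing entries:
  δ(q1, 0): in q1 (01 not seen yet and the last symbol was 0), after reading 0 we have: 01 not seen yet and the last symbol was 0 → q1
  δ(q2, 1): in q2 (the substring 01 has already been seen), after reading 1 we have: the substring 01 has already been seen → q2

Final answer: δ(q1, 0) = q1; δ(q2, 1) = q2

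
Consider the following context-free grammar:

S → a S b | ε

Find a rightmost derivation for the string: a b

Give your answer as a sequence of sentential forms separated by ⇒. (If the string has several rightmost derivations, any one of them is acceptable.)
Start with S.
Step 1: the rightmost non-terminal is S; apply S → a S b:  a S b
Step 2: the rightmost non-terminal is S; apply S → ε:  a b

Final answer: S ⇒ a S b ⇒ a b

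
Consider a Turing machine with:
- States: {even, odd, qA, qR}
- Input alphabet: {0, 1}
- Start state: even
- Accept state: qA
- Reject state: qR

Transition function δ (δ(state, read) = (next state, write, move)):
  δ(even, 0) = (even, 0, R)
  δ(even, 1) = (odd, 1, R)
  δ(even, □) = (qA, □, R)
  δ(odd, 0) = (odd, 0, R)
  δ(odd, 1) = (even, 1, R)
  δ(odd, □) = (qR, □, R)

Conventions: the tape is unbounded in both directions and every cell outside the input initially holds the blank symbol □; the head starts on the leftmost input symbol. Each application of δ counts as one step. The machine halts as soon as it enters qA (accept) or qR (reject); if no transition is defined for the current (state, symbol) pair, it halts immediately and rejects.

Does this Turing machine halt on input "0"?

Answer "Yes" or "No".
Step 0: [even]0 (head at position 0)
Step 1: δ(even, 0) = (even, 0, R)  ⊢  0[even]□ (head at position 1)
Step 2: δ(even, □) = (qA, □, R)  ⊢  0□[qA]□ (head at position 2)
The machine is in qA, so it halts and accepts.
It halts after 2 steps.

Final answer: Yes - halts after 2 steps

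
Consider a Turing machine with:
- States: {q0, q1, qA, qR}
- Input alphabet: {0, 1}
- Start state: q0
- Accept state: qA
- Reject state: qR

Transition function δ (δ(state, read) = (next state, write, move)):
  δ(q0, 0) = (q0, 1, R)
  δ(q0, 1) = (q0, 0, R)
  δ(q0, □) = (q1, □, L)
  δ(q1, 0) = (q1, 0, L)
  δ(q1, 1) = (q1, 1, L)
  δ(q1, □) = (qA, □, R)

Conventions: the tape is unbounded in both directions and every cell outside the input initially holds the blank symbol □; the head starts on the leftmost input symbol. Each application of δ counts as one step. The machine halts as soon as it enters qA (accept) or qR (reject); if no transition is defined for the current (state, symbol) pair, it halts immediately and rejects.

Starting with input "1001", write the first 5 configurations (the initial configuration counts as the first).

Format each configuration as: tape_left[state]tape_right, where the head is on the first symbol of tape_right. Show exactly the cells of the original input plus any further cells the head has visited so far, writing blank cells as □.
Step 0: [q0]1001 (head at position 0)
Step 1: δ(q0, 1) = (q0, 0, R)  ⊢  0[q0]001 (head at position 1)
Step 2: δ(q0, 0) = (q0, 1, R)  ⊢  01[q0]01 (head at position 2)
Step 3: δ(q0, 0) = (q0, 1, R)  ⊢  011[q0]1 (head at position 3)
Step 4: δ(q0, 1) = (q0, 0, R)  ⊢  0110[q0]□ (head at position 4)

Final answer: [q0]1001 ⊢ 0[q0]001 ⊢ 01[q0]01 ⊢ 011[q0]1 ⊢ 0110[q0]□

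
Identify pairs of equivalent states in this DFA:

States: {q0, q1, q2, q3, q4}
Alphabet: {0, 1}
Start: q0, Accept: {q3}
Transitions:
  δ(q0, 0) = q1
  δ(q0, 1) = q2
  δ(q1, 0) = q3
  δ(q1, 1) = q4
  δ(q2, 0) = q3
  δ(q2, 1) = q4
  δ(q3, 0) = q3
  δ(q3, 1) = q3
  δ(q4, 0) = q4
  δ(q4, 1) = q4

Using the table-filling algorithm:
Round 0 – mark pairs where exactly one state is accepting: (q0,q3), (q1,q3), (q2,q3), (q3,q4)
Round 1 – newly marked: (q0,q1) [on 0: q1 vs q3, already marked]; (q0,q2) [on 0: q1 vs q3, already marked]; (q1,q4) [on 0: q3 vs q4, already marked]; (q2,q4) [on 0: q3 vs q4, already marked]
Round 2 – newly marked: (q0,q4) [on 0: q1 vs q4, already marked]
No further pairs can be marked.
(q1, q2) unmarked: δ(q1,0)=q3, δ(q2,0)=q3; δ(q1,1)=q4, δ(q2,1)=q4 → equivalent
Equivalent pairs: (q1, q2)

Final answer: Equivalent pairs: (q1, q2)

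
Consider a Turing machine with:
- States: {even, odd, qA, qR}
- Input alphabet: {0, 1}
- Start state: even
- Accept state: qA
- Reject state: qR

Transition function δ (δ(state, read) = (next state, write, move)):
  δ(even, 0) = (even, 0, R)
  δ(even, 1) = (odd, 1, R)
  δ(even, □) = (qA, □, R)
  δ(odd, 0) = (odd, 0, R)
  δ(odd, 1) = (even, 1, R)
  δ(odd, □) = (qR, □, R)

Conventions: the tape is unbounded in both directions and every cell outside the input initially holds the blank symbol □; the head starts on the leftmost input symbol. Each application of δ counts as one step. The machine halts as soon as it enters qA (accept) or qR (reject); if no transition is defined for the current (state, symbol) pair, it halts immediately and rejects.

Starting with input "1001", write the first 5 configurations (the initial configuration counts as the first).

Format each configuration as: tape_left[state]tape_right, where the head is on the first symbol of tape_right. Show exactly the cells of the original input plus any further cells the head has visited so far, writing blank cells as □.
Step 0: [even]1001 (head at position 0)
Step 1: δ(even, 1) = (odd, 1, R)  ⊢  1[odd]001 (head at position 1)
Step 2: δ(odd, 0) = (odd, 0, R)  ⊢  10[odd]01 (head at position 2)
Step 3: δ(odd, 0) = (odd, 0, R)  ⊢  100[odd]1 (head at position 3)
Step 4: δ(odd, 1) = (even, 1, R)  ⊢  1001[even]□ (head at position 4)

Final answer: [even]1001 ⊢ 1[odd]001 ⊢ 10[odd]01 ⊢ 100[odd]1 ⊢ 1001[even]□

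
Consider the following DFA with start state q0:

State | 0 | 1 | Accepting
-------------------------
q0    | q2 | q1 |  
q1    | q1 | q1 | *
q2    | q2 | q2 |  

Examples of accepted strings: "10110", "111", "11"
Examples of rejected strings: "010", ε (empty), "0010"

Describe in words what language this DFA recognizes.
non-empty binary strings starting with 1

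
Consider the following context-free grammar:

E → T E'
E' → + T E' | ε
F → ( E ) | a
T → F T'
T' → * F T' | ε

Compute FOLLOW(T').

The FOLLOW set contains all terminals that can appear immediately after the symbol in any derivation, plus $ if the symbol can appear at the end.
Useful FIRST sets: FIRST(E') = {+, ε}, FIRST(T') = {*, ε} (both E' and T' are nullable).
FOLLOW(E): E is the start symbol → $; E appears in F → ( E ) followed by ')' → FOLLOW(E) = {), $}.
FOLLOW(E'): E' appears at the right end of E → T E' and of E' → + T E', so FOLLOW(E') ⊇ FOLLOW(E) (the second occurrence adds nothing new). FOLLOW(E') = {), $}.
FOLLOW(T): in E → T E' and E' → + T E', T is followed by E': add FIRST(E') minus ε = {+}; since E' is nullable, also add FOLLOW(E) and FOLLOW(E') = {), $}. FOLLOW(T) = {+, ), $}.
FOLLOW(T'): T' appears at the right end of T → F T' and of T' → * F T', so FOLLOW(T') = FOLLOW(T) = {+, ), $}.

Final answer: {$, ), +}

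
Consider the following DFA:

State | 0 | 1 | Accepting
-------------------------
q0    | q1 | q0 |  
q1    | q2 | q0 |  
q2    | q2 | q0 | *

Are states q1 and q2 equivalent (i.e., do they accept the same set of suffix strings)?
Try the suffix ε (the empty string).
From q1: q1 — not accepting.
From q2: q2 — accepting.
The two states disagree on this suffix, so they are not equivalent.

Final answer: No. Distinguishing string: ε (the empty string) - accepted from q2 but not from q1.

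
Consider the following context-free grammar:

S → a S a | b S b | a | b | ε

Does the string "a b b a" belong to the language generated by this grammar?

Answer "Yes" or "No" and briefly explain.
A derivation exists: S ⇒ a S a ⇒ a b S b a ⇒ a b b a (using S → a S a, S → b S b, then S → ε).

Final answer: Yes - a valid derivation exists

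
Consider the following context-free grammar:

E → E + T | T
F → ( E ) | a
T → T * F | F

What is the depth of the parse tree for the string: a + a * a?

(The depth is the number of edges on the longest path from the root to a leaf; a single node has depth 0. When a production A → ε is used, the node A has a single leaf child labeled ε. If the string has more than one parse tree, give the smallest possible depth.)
The grammar is unambiguous; the parse tree of a + a * a is:
E → E + T at the root (depth 0).
  Left E (depth 1) → T (2) → F (3) → a (4).
  Right T (depth 1) → T * F; that T (2) → F (3) → a (4); F (2) → a (3).
The longest root-to-leaf paths have 4 edges.
Depth = 4.

Final answer: 4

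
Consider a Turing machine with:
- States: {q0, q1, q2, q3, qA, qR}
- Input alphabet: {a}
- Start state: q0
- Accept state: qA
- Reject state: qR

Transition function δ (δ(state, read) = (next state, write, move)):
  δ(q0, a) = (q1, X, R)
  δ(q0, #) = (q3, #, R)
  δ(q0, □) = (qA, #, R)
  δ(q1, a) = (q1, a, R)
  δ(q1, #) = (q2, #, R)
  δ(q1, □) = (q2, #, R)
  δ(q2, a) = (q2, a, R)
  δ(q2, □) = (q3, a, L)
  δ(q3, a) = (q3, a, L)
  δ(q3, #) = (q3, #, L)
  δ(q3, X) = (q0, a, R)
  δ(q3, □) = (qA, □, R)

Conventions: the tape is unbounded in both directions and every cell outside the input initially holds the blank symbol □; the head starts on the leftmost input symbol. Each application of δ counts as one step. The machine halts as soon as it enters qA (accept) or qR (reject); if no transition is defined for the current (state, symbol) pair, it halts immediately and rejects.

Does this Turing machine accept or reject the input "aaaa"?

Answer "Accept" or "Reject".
Trace (configuration after each step, as tape_left[state]tape_right with head position):
Step 0: [q0]aaaa (head at position 0)
Step 1: X[q1]aaa (head 1)
Step 2: Xa[q1]aa (head 2)
Step 3: Xaa[q1]a (head 3)
Step 4: Xaaa[q1]□ (head 4)
Step 5: Xaaa#[q2]□ (head 5)
Step 6: Xaaa[q3]#a (head 4)
Step 7: Xaa[q3]a#a (head 3)
Step 8: Xa[q3]aa#a (head 2)
Step 9: X[q3]aaa#a (head 1)
Step 10: [q3]Xaaa#a (head 0)
Step 11: a[q0]aaa#a (head 1)
Step 12: aX[q1]aa#a (head 2)
Step 13: aXa[q1]a#a (head 3)
Step 14: aXaa[q1]#a (head 4)
Step 15: aXaa#[q2]a (head 5)
Step 16: aXaa#a[q2]□ (head 6)
Step 17: aXaa#[q3]aa (head 5)
Step 18: aXaa[q3]#aa (head 4)
Step 19: aXa[q3]a#aa (head 3)
Step 20: aX[q3]aa#aa (head 2)
Step 21: a[q3]Xaa#aa (head 1)
Step 22: aa[q0]aa#aa (head 2)
Step 23: aaX[q1]a#aa (head 3)
Step 24: aaXa[q1]#aa (head 4)
Step 25: aaXa#[q2]aa (head 5)
Step 26: aaXa#a[q2]a (head 6)
Step 27: aaXa#aa[q2]□ (head 7)
Step 28: aaXa#a[q3]aa (head 6)
Step 29: aaXa#[q3]aaa (head 5)
Step 30: aaXa[q3]#aaa (head 4)
Step 31: aaX[q3]a#aaa (head 3)
Step 32: aa[q3]Xa#aaa (head 2)
Step 33: aaa[q0]a#aaa (head 3)
Step 34: aaaX[q1]#aaa (head 4)
Step 35: aaaX#[q2]aaa (head 5)
Step 36: aaaX#a[q2]aa (head 6)
Step 37: aaaX#aa[q2]a (head 7)
Step 38: aaaX#aaa[q2]□ (head 8)
Step 39: aaaX#aa[q3]aa (head 7)
Step 40: aaaX#a[q3]aaa (head 6)
Step 41: aaaX#[q3]aaaa (head 5)
Step 42: aaaX[q3]#aaaa (head 4)
Step 43: aaa[q3]X#aaaa (head 3)
Step 44: aaaa[q0]#aaaa (head 4)
Step 45: aaaa#[q3]aaaa (head 5)
Step 46: aaaa[q3]#aaaa (head 4)
Step 47: aaa[q3]a#aaaa (head 3)
Step 48: aa[q3]aa#aaaa (head 2)
Step 49: a[q3]aaa#aaaa (head 1)
Step 50: [q3]aaaa#aaaa (head 0)
Step 51: [q3]□aaaa#aaaa (head -1)
Step 52: □[qA]aaaa#aaaa (head 0)
The machine is in qA, so it halts and accepts.

Final answer: Accept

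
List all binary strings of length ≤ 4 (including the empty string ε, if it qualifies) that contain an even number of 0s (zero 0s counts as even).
Checking every binary string of length 0 to 4:
  Length 0: accepted: ε | rejected: (none)
  Length 1: accepted: 1 | rejected: 0
  Length 2: accepted: 00, 11 | rejected: 01, 10
  Length 3: accepted: 001, 010, 100, 111 | rejected: 000, 011, 101, 110
  Length 4: accepted: 0000, 0011, 0101, 0110, 1001, 1010, 1100, 1111 | rejected: 0001, 0010, 0100, 0111, 1000, 1011, 1101, 1110
Total: 16 string(s).

Final answer: ε, 1, 00, 11, 001, 010, 100, 111, 0000, 0011, 0101, 0110, 1001, 1010, 1100, 1111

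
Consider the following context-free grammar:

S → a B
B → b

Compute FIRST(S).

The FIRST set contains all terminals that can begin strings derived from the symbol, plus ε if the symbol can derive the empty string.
S has the single production S → a B, whose right-hand side begins with the terminal a. So FIRST(S) = {a}.

Final answer: {a}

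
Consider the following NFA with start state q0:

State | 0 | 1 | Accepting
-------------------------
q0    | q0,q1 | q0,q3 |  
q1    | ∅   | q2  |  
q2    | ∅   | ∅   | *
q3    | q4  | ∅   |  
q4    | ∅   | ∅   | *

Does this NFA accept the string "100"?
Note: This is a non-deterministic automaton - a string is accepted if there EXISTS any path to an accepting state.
Track the set of states the NFA could be in: start {q0}
Read '1': {q0} → {q0, q3}
Read '0': {q0, q3} → {q0, q1, q4}
Read '0': {q0, q1, q4} → {q0, q1}
Final set {q0, q1} contains no accepting state → rejected.

Final answer: No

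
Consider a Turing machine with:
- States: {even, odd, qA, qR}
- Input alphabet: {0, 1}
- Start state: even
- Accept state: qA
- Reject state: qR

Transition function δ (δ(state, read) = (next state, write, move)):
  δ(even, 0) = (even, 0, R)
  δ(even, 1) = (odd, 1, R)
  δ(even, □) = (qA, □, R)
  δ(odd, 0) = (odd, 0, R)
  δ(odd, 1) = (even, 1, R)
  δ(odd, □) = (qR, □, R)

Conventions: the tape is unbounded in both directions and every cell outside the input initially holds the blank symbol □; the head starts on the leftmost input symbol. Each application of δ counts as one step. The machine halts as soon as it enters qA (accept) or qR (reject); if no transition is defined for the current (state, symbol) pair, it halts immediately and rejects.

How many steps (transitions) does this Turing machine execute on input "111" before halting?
Step 0: [even]111 (head at position 0)
Step 1: δ(even, 1) = (odd, 1, R)  ⊢  1[odd]11 (head at position 1)
Step 2: δ(odd, 1) = (even, 1, R)  ⊢  11[even]1 (head at position 2)
Step 3: δ(even, 1) = (odd, 1, R)  ⊢  111[odd]□ (head at position 3)
Step 4: δ(odd, □) = (qR, □, R)  ⊢  111□[qR]□ (head at position 4)
The machine is in qR, so it halts and rejects.
Number of transitions executed: 4.

Final answer: 4 steps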